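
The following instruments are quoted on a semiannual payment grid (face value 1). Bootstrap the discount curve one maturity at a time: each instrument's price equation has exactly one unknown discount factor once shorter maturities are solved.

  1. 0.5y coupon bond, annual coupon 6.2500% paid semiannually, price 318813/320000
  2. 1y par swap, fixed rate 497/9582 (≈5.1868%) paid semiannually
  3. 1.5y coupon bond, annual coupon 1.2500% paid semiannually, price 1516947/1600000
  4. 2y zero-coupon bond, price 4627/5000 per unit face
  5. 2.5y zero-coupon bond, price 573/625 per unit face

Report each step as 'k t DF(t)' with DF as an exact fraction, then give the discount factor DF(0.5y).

step 1 [0.5y] bond c/2=1/32: DF=(318813/320000 − 1/32·(0))/(1+1/32) = 9661/10000 ≈ 0.966100
step 2 [1y] swap r/2=497/19164: DF=(1 − 497/19164·(0.966100))/(1+497/19164) = 9503/10000 ≈ 0.950300
step 3 [1.5y] bond c/2=1/160: DF=(1516947/1600000 − 1/160·(0.966100+0.950300))/(1+1/160) = 9303/10000 ≈ 0.930300
step 4 [2y] zero: DF = P = 4627/5000 ≈ 0.925400
step 5 [2.5y] zero: DF = P = 573/625 ≈ 0.916800

1 1/2 9661/10000
2 1 9503/10000
3 3/2 9303/10000
4 2 4627/5000
5 5/2 573/625
DF(0.5y) = 9661/10000 ≈ 0.966100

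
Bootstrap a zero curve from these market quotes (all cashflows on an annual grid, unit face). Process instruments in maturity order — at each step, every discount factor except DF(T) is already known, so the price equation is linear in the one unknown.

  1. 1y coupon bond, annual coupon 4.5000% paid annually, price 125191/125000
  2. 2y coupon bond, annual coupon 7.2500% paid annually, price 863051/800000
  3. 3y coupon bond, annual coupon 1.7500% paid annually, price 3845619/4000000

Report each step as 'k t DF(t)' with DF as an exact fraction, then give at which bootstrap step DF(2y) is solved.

1 1 599/625
2 2 9411/10000
3 3 4561/5000
DF(2y) is solved at step 2

step 1 [1y] bond c/1=9/200: DF=(125191/125000 − 9/200·(0))/(1+9/200) = 599/625 ≈ 0.958400
step 2 [2y] bond c/1=29/400: DF=(863051/800000 − 29/400·(0.958400))/(1+29/400) = 9411/10000 ≈ 0.941100
step 3 [3y] bond c/1=7/400: DF=(3845619/4000000 − 7/400·(0.958400+0.941100))/(1+7/400) = 4561/5000 ≈ 0.912200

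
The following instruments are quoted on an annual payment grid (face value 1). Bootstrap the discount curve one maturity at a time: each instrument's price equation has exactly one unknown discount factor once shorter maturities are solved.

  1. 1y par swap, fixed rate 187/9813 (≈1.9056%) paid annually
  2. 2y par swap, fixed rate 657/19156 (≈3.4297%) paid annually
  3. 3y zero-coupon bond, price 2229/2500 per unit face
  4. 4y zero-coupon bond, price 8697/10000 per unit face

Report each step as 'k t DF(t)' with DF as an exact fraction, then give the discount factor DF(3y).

1 1 9813/10000
2 2 9343/10000
3 3 2229/2500
4 4 8697/10000
DF(3y) = 2229/2500 ≈ 0.891600

step 1 [1y] swap r/1=187/9813: DF=(1 − 187/9813·(0))/(1+187/9813) = 9813/10000 ≈ 0.981300
step 2 [2y] swap r/1=657/19156: DF=(1 − 657/19156·(0.981300))/(1+657/19156) = 9343/10000 ≈ 0.934300
step 3 [3y] zero: DF = P = 2229/2500 ≈ 0.891600
step 4 [4y] zero: DF = P = 8697/10000 ≈ 0.869700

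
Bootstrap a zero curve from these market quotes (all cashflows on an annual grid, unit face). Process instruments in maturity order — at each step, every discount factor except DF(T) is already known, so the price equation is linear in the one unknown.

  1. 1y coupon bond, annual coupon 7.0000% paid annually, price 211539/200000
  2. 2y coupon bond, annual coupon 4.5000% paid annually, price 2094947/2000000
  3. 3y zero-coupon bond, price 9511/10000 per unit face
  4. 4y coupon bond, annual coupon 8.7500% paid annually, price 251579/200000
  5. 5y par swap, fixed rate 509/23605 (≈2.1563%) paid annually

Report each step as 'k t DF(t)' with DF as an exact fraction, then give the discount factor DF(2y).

step 1 [1y] bond c/1=7/100: DF=(211539/200000 − 7/100·(0))/(1+7/100) = 1977/2000 ≈ 0.988500
step 2 [2y] bond c/1=9/200: DF=(2094947/2000000 − 9/200·(0.988500))/(1+9/200) = 4799/5000 ≈ 0.959800
step 3 [3y] zero: DF = P = 9511/10000 ≈ 0.951100
step 4 [4y] bond c/1=7/80: DF=(251579/200000 − 7/80·(0.988500+0.959800+0.951100))/(1+7/80) = 4617/5000 ≈ 0.923400
step 5 [5y] swap r/1=509/23605: DF=(1 − 509/23605·(0.988500+0.959800+0.951100+0.923400))/(1+509/23605) = 4491/5000 ≈ 0.898200

1 1 1977/2000
2 2 4799/5000
3 3 9511/10000
4 4 4617/5000
5 5 4491/5000
DF(2y) = 4799/5000 ≈ 0.959800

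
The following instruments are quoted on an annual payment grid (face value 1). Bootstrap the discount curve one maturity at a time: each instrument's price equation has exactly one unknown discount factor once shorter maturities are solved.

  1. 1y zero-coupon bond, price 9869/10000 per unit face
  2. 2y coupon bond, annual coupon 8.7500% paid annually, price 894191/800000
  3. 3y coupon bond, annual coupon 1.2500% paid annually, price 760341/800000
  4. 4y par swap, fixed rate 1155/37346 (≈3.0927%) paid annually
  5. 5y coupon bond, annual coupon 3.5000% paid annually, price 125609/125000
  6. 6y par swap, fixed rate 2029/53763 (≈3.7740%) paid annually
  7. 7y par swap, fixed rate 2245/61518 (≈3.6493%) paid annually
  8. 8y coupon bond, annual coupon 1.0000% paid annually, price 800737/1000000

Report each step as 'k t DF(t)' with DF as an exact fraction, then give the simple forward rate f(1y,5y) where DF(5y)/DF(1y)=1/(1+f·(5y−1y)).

step 1 [1y] zero: DF = P = 9869/10000 ≈ 0.986900
step 2 [2y] bond c/1=7/80: DF=(894191/800000 − 7/80·(0.986900))/(1+7/80) = 2371/2500 ≈ 0.948400
step 3 [3y] bond c/1=1/80: DF=(760341/800000 − 1/80·(0.986900+0.948400))/(1+1/80) = 2287/2500 ≈ 0.914800
step 4 [4y] swap r/1=1155/37346: DF=(1 − 1155/37346·(0.986900+0.948400+0.914800))/(1+1155/37346) = 1769/2000 ≈ 0.884500
step 5 [5y] bond c/1=7/200: DF=(125609/125000 − 7/200·(0.986900+0.948400+0.914800+0.884500))/(1+7/200) = 4223/5000 ≈ 0.844600
step 6 [6y] swap r/1=2029/53763: DF=(1 − 2029/53763·(0.986900+0.948400+0.914800+0.884500+0.844600))/(1+2029/53763) = 7971/10000 ≈ 0.797100
step 7 [7y] swap r/1=2245/61518: DF=(1 − 2245/61518·(0.986900+0.948400+0.914800+0.884500+0.844600+0.797100))/(1+2245/61518) = 1551/2000 ≈ 0.775500
step 8 [8y] bond c/1=1/100: DF=(800737/1000000 − 1/100·(0.986900+0.948400+0.914800+0.884500+0.844600+0.797100+0.775500))/(1+1/100) = 7319/10000 ≈ 0.731900

1 1 9869/10000
2 2 2371/2500
3 3 2287/2500
4 4 1769/2000
5 5 4223/5000
6 6 7971/10000
7 7 1551/2000
8 8 7319/10000
f(1y,5y) = ((9869/10000)/(4223/5000) − 1)/(4) = 1423/33784 ≈ 4.2121%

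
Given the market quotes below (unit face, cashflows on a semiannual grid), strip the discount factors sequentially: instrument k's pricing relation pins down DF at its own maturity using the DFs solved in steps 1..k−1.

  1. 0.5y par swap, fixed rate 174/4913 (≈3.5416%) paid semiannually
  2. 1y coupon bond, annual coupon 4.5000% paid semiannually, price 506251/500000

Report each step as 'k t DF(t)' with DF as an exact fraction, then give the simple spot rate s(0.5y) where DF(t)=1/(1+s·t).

step 1 [0.5y] swap r/2=87/4913: DF=(1 − 87/4913·(0))/(1+87/4913) = 4913/5000 ≈ 0.982600
step 2 [1y] bond c/2=9/400: DF=(506251/500000 − 9/400·(0.982600))/(1+9/400) = 4843/5000 ≈ 0.968600

1 1/2 4913/5000
2 1 4843/5000
s(0.5y) = (1/(4913/5000) − 1)/(1/2) = 174/4913 ≈ 3.5416%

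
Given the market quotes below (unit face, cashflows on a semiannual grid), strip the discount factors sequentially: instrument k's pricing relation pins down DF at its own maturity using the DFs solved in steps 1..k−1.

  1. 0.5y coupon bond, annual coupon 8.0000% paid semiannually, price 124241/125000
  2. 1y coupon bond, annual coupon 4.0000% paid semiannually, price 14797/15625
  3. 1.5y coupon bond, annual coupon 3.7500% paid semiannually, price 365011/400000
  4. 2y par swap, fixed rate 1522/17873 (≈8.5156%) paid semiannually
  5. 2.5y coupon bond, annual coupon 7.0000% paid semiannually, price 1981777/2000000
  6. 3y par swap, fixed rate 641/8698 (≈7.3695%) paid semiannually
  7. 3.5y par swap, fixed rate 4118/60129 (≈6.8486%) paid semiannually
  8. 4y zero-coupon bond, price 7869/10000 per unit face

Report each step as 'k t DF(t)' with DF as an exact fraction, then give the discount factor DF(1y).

1 1/2 9557/10000
2 1 9097/10000
3 3/2 4307/5000
4 2 4239/5000
5 5/2 1673/2000
6 3 8077/10000
7 7/2 7941/10000
8 4 7869/10000
DF(1y) = 9097/10000 ≈ 0.909700

step 1 [0.5y] bond c/2=1/25: DF=(124241/125000 − 1/25·(0))/(1+1/25) = 9557/10000 ≈ 0.955700
step 2 [1y] bond c/2=1/50: DF=(14797/15625 − 1/50·(0.955700))/(1+1/50) = 9097/10000 ≈ 0.909700
step 3 [1.5y] bond c/2=3/160: DF=(365011/400000 − 3/160·(0.955700+0.909700))/(1+3/160) = 4307/5000 ≈ 0.861400
step 4 [2y] swap r/2=761/17873: DF=(1 − 761/17873·(0.955700+0.909700+0.861400))/(1+761/17873) = 4239/5000 ≈ 0.847800
step 5 [2.5y] bond c/2=7/200: DF=(1981777/2000000 − 7/200·(0.955700+0.909700+0.861400+0.847800))/(1+7/200) = 1673/2000 ≈ 0.836500
step 6 [3y] swap r/2=641/17396: DF=(1 − 641/17396·(0.955700+0.909700+0.861400+0.847800+0.836500))/(1+641/17396) = 8077/10000 ≈ 0.807700
step 7 [3.5y] swap r/2=2059/60129: DF=(1 − 2059/60129·(0.955700+0.909700+0.861400+0.847800+0.836500+0.807700))/(1+2059/60129) = 7941/10000 ≈ 0.794100
step 8 [4y] zero: DF = P = 7869/10000 ≈ 0.786900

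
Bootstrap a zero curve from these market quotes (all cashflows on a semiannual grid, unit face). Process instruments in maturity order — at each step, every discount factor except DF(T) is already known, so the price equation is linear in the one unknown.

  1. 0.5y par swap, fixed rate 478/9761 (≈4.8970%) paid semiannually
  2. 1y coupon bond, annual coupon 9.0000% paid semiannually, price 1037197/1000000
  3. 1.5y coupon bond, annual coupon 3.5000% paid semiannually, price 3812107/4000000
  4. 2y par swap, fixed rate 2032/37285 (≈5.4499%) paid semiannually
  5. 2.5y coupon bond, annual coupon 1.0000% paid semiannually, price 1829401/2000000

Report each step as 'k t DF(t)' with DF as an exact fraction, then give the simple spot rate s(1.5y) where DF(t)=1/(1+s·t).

1 1/2 9761/10000
2 1 1901/2000
3 3/2 1807/2000
4 2 1123/1250
5 5/2 2229/2500
s(1.5y) = (1/(1807/2000) − 1)/(3/2) = 386/5421 ≈ 7.1205%

step 1 [0.5y] swap r/2=239/9761: DF=(1 − 239/9761·(0))/(1+239/9761) = 9761/10000 ≈ 0.976100
step 2 [1y] bond c/2=9/200: DF=(1037197/1000000 − 9/200·(0.976100))/(1+9/200) = 1901/2000 ≈ 0.950500
step 3 [1.5y] bond c/2=7/400: DF=(3812107/4000000 − 7/400·(0.976100+0.950500))/(1+7/400) = 1807/2000 ≈ 0.903500
step 4 [2y] swap r/2=1016/37285: DF=(1 − 1016/37285·(0.976100+0.950500+0.903500))/(1+1016/37285) = 1123/1250 ≈ 0.898400
step 5 [2.5y] bond c/2=1/200: DF=(1829401/2000000 − 1/200·(0.976100+0.950500+0.903500+0.898400))/(1+1/200) = 2229/2500 ≈ 0.891600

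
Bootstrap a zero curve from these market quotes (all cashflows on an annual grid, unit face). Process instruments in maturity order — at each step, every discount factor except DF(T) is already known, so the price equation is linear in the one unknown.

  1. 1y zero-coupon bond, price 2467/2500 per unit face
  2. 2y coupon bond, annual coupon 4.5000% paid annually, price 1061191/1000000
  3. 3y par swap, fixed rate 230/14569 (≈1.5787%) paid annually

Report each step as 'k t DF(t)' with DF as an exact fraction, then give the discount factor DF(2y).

1 1 2467/2500
2 2 973/1000
3 3 477/500
DF(2y) = 973/1000 ≈ 0.973000

step 1 [1y] zero: DF = P = 2467/2500 ≈ 0.986800
step 2 [2y] bond c/1=9/200: DF=(1061191/1000000 − 9/200·(0.986800))/(1+9/200) = 973/1000 ≈ 0.973000
step 3 [3y] swap r/1=230/14569: DF=(1 − 230/14569·(0.986800+0.973000))/(1+230/14569) = 477/500 ≈ 0.954000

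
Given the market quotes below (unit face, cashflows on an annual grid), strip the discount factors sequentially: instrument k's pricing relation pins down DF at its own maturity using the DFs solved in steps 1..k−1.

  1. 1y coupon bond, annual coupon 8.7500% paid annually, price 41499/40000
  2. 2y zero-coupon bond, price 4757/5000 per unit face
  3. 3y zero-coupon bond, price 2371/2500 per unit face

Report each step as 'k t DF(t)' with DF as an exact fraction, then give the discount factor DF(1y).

step 1 [1y] bond c/1=7/80: DF=(41499/40000 − 7/80·(0))/(1+7/80) = 477/500 ≈ 0.954000
step 2 [2y] zero: DF = P = 4757/5000 ≈ 0.951400
step 3 [3y] zero: DF = P = 2371/2500 ≈ 0.948400

1 1 477/500
2 2 4757/5000
3 3 2371/2500
DF(1y) = 477/500 ≈ 0.954000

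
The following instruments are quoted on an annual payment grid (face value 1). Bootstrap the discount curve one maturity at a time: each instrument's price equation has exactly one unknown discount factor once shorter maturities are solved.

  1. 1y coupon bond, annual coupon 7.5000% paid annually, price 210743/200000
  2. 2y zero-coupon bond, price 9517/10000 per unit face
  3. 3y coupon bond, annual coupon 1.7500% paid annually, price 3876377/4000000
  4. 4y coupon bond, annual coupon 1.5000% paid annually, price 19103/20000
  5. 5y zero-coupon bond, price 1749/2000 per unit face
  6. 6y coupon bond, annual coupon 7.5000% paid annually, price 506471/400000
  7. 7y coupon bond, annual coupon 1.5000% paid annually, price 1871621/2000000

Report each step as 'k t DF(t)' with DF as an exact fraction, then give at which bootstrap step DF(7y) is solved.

1 1 4901/5000
2 2 9517/10000
3 3 1149/1250
4 4 8989/10000
5 5 1749/2000
6 6 1069/1250
7 7 841/1000
DF(7y) is solved at step 7

step 1 [1y] bond c/1=3/40: DF=(210743/200000 − 3/40·(0))/(1+3/40) = 4901/5000 ≈ 0.980200
step 2 [2y] zero: DF = P = 9517/10000 ≈ 0.951700
step 3 [3y] bond c/1=7/400: DF=(3876377/4000000 − 7/400·(0.980200+0.951700))/(1+7/400) = 1149/1250 ≈ 0.919200
step 4 [4y] bond c/1=3/200: DF=(19103/20000 − 3/200·(0.980200+0.951700+0.919200))/(1+3/200) = 8989/10000 ≈ 0.898900
step 5 [5y] zero: DF = P = 1749/2000 ≈ 0.874500
step 6 [6y] bond c/1=3/40: DF=(506471/400000 − 3/40·(0.980200+0.951700+0.919200+0.898900+0.874500))/(1+3/40) = 1069/1250 ≈ 0.855200
step 7 [7y] bond c/1=3/200: DF=(1871621/2000000 − 3/200·(0.980200+0.951700+0.919200+0.898900+0.874500+0.855200))/(1+3/200) = 841/1000 ≈ 0.841000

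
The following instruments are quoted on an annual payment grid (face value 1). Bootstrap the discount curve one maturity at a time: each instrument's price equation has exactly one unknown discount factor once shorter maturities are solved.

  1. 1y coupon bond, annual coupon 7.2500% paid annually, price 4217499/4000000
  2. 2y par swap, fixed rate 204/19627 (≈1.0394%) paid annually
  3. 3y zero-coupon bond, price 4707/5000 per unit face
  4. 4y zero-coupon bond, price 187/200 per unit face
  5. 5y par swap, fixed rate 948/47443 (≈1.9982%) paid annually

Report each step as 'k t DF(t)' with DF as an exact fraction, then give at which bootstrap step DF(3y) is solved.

1 1 9831/10000
2 2 2449/2500
3 3 4707/5000
4 4 187/200
5 5 2263/2500
DF(3y) is solved at step 3

step 1 [1y] bond c/1=29/400: DF=(4217499/4000000 − 29/400·(0))/(1+29/400) = 9831/10000 ≈ 0.983100
step 2 [2y] swap r/1=204/19627: DF=(1 − 204/19627·(0.983100))/(1+204/19627) = 2449/2500 ≈ 0.979600
step 3 [3y] zero: DF = P = 4707/5000 ≈ 0.941400
step 4 [4y] zero: DF = P = 187/200 ≈ 0.935000
step 5 [5y] swap r/1=948/47443: DF=(1 − 948/47443·(0.983100+0.979600+0.941400+0.935000))/(1+948/47443) = 2263/2500 ≈ 0.905200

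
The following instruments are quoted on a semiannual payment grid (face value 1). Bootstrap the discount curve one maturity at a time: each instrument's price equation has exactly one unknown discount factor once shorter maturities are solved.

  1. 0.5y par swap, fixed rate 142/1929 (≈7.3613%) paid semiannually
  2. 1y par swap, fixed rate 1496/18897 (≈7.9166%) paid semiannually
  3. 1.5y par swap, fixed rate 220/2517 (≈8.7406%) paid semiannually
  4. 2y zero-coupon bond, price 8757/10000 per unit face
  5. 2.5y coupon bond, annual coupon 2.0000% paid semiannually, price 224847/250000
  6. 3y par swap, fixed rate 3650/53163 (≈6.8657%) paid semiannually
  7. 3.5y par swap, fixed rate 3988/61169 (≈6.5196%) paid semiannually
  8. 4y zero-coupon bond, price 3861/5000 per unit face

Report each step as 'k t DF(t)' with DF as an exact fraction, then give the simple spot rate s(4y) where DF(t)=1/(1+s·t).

step 1 [0.5y] swap r/2=71/1929: DF=(1 − 71/1929·(0))/(1+71/1929) = 1929/2000 ≈ 0.964500
step 2 [1y] swap r/2=748/18897: DF=(1 − 748/18897·(0.964500))/(1+748/18897) = 2313/2500 ≈ 0.925200
step 3 [1.5y] swap r/2=110/2517: DF=(1 − 110/2517·(0.964500+0.925200))/(1+110/2517) = 879/1000 ≈ 0.879000
step 4 [2y] zero: DF = P = 8757/10000 ≈ 0.875700
step 5 [2.5y] bond c/2=1/100: DF=(224847/250000 − 1/100·(0.964500+0.925200+0.879000+0.875700))/(1+1/100) = 534/625 ≈ 0.854400
step 6 [3y] swap r/2=1825/53163: DF=(1 − 1825/53163·(0.964500+0.925200+0.879000+0.875700+0.854400))/(1+1825/53163) = 327/400 ≈ 0.817500
step 7 [3.5y] swap r/2=1994/61169: DF=(1 − 1994/61169·(0.964500+0.925200+0.879000+0.875700+0.854400+0.817500))/(1+1994/61169) = 4003/5000 ≈ 0.800600
step 8 [4y] zero: DF = P = 3861/5000 ≈ 0.772200

1 1/2 1929/2000
2 1 2313/2500
3 3/2 879/1000
4 2 8757/10000
5 5/2 534/625
6 3 327/400
7 7/2 4003/5000
8 4 3861/5000
s(4y) = (1/(3861/5000) − 1)/(4) = 1139/15444 ≈ 7.3750%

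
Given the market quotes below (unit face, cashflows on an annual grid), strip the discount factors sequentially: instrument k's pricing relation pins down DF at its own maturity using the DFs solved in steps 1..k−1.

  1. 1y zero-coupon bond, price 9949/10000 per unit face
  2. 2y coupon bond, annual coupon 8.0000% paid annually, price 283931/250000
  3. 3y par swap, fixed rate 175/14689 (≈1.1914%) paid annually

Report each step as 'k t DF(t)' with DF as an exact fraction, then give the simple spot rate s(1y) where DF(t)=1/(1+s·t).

step 1 [1y] zero: DF = P = 9949/10000 ≈ 0.994900
step 2 [2y] bond c/1=2/25: DF=(283931/250000 − 2/25·(0.994900))/(1+2/25) = 9779/10000 ≈ 0.977900
step 3 [3y] swap r/1=175/14689: DF=(1 − 175/14689·(0.994900+0.977900))/(1+175/14689) = 193/200 ≈ 0.965000

1 1 9949/10000
2 2 9779/10000
3 3 193/200
s(1y) = (1/(9949/10000) − 1)/(1) = 51/9949 ≈ 0.5126%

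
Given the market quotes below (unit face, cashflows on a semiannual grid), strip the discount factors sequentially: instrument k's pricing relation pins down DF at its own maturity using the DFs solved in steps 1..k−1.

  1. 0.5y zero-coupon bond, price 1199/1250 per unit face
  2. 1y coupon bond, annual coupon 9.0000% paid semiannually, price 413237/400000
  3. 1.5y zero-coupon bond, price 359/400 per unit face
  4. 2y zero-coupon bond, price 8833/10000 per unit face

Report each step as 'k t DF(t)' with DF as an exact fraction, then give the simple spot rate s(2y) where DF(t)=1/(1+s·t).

1 1/2 1199/1250
2 1 9473/10000
3 3/2 359/400
4 2 8833/10000
s(2y) = (1/(8833/10000) − 1)/(2) = 1167/17666 ≈ 6.6059%

step 1 [0.5y] zero: DF = P = 1199/1250 ≈ 0.959200
step 2 [1y] bond c/2=9/200: DF=(413237/400000 − 9/200·(0.959200))/(1+9/200) = 9473/10000 ≈ 0.947300
step 3 [1.5y] zero: DF = P = 359/400 ≈ 0.897500
step 4 [2y] zero: DF = P = 8833/10000 ≈ 0.883300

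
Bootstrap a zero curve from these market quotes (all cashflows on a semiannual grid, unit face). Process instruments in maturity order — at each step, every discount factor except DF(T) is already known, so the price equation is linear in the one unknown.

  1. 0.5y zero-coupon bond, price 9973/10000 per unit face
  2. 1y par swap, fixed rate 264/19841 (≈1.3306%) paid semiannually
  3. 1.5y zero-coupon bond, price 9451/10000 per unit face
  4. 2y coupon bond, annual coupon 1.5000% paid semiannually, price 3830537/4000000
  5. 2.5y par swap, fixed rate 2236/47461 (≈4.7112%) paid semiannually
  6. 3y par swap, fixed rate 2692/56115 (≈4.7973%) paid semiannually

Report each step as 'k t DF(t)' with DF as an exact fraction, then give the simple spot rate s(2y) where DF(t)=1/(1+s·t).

step 1 [0.5y] zero: DF = P = 9973/10000 ≈ 0.997300
step 2 [1y] swap r/2=132/19841: DF=(1 − 132/19841·(0.997300))/(1+132/19841) = 2467/2500 ≈ 0.986800
step 3 [1.5y] zero: DF = P = 9451/10000 ≈ 0.945100
step 4 [2y] bond c/2=3/400: DF=(3830537/4000000 − 3/400·(0.997300+0.986800+0.945100))/(1+3/400) = 9287/10000 ≈ 0.928700
step 5 [2.5y] swap r/2=1118/47461: DF=(1 − 1118/47461·(0.997300+0.986800+0.945100+0.928700))/(1+1118/47461) = 4441/5000 ≈ 0.888200
step 6 [3y] swap r/2=1346/56115: DF=(1 − 1346/56115·(0.997300+0.986800+0.945100+0.928700+0.888200))/(1+1346/56115) = 4327/5000 ≈ 0.865400

1 1/2 9973/10000
2 1 2467/2500
3 3/2 9451/10000
4 2 9287/10000
5 5/2 4441/5000
6 3 4327/5000
s(2y) = (1/(9287/10000) − 1)/(2) = 713/18574 ≈ 3.8387%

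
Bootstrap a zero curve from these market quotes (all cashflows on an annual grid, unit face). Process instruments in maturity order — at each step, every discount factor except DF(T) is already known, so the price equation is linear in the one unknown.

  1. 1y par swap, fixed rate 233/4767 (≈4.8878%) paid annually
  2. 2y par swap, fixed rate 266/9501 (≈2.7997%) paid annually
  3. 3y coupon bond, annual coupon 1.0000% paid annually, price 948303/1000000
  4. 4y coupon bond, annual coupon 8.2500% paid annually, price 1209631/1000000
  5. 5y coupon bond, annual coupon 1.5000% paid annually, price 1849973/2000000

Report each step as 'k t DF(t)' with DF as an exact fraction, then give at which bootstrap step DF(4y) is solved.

1 1 4767/5000
2 2 2367/2500
3 3 9201/10000
4 4 361/400
5 5 8563/10000
DF(4y) is solved at step 4

step 1 [1y] swap r/1=233/4767: DF=(1 − 233/4767·(0))/(1+233/4767) = 4767/5000 ≈ 0.953400
step 2 [2y] swap r/1=266/9501: DF=(1 − 266/9501·(0.953400))/(1+266/9501) = 2367/2500 ≈ 0.946800
step 3 [3y] bond c/1=1/100: DF=(948303/1000000 − 1/100·(0.953400+0.946800))/(1+1/100) = 9201/10000 ≈ 0.920100
step 4 [4y] bond c/1=33/400: DF=(1209631/1000000 − 33/400·(0.953400+0.946800+0.920100))/(1+33/400) = 361/400 ≈ 0.902500
step 5 [5y] bond c/1=3/200: DF=(1849973/2000000 − 3/200·(0.953400+0.946800+0.920100+0.902500))/(1+3/200) = 8563/10000 ≈ 0.856300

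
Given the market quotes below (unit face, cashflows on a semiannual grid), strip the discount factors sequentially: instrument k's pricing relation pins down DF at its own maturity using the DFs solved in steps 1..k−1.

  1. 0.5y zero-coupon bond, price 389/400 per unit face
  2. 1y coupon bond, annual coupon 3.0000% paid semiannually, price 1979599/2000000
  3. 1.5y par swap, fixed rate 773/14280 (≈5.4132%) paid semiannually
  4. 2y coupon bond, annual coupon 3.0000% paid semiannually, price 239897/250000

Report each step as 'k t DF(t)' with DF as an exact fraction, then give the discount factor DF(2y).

step 1 [0.5y] zero: DF = P = 389/400 ≈ 0.972500
step 2 [1y] bond c/2=3/200: DF=(1979599/2000000 − 3/200·(0.972500))/(1+3/200) = 1201/1250 ≈ 0.960800
step 3 [1.5y] swap r/2=773/28560: DF=(1 − 773/28560·(0.972500+0.960800))/(1+773/28560) = 9227/10000 ≈ 0.922700
step 4 [2y] bond c/2=3/200: DF=(239897/250000 − 3/200·(0.972500+0.960800+0.922700))/(1+3/200) = 1129/1250 ≈ 0.903200

1 1/2 389/400
2 1 1201/1250
3 3/2 9227/10000
4 2 1129/1250
DF(2y) = 1129/1250 ≈ 0.903200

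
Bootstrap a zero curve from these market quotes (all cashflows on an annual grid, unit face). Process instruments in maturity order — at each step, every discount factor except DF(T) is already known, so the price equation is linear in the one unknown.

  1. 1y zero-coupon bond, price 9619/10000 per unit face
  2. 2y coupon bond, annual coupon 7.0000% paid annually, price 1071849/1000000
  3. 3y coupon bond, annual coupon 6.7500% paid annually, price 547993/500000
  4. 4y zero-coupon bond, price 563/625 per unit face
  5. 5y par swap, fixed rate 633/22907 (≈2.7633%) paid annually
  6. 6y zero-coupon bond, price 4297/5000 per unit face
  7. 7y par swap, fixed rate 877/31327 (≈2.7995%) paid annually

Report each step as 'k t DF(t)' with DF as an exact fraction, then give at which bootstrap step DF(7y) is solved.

step 1 [1y] zero: DF = P = 9619/10000 ≈ 0.961900
step 2 [2y] bond c/1=7/100: DF=(1071849/1000000 − 7/100·(0.961900))/(1+7/100) = 2347/2500 ≈ 0.938800
step 3 [3y] bond c/1=27/400: DF=(547993/500000 − 27/400·(0.961900+0.938800))/(1+27/400) = 1813/2000 ≈ 0.906500
step 4 [4y] zero: DF = P = 563/625 ≈ 0.900800
step 5 [5y] swap r/1=633/22907: DF=(1 − 633/22907·(0.961900+0.938800+0.906500+0.900800))/(1+633/22907) = 4367/5000 ≈ 0.873400
step 6 [6y] zero: DF = P = 4297/5000 ≈ 0.859400
step 7 [7y] swap r/1=877/31327: DF=(1 − 877/31327·(0.961900+0.938800+0.906500+0.900800+0.873400+0.859400))/(1+877/31327) = 4123/5000 ≈ 0.824600

1 1 9619/10000
2 2 2347/2500
3 3 1813/2000
4 4 563/625
5 5 4367/5000
6 6 4297/5000
7 7 4123/5000
DF(7y) is solved at step 7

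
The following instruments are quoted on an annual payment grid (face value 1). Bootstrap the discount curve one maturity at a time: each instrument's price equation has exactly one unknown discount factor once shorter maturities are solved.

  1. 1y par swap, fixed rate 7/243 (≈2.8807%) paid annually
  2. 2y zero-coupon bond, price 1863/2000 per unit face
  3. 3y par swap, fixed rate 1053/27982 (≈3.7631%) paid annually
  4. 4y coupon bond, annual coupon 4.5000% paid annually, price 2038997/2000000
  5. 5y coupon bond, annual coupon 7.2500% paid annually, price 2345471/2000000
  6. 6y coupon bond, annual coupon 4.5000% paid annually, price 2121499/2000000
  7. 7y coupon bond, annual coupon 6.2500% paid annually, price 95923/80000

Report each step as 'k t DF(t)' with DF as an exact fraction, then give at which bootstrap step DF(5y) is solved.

1 1 243/250
2 2 1863/2000
3 3 8947/10000
4 4 8551/10000
5 5 1693/2000
6 6 8213/10000
7 7 1631/2000
DF(5y) is solved at step 5

step 1 [1y] swap r/1=7/243: DF=(1 − 7/243·(0))/(1+7/243) = 243/250 ≈ 0.972000
step 2 [2y] zero: DF = P = 1863/2000 ≈ 0.931500
step 3 [3y] swap r/1=1053/27982: DF=(1 − 1053/27982·(0.972000+0.931500))/(1+1053/27982) = 8947/10000 ≈ 0.894700
step 4 [4y] bond c/1=9/200: DF=(2038997/2000000 − 9/200·(0.972000+0.931500+0.894700))/(1+9/200) = 8551/10000 ≈ 0.855100
step 5 [5y] bond c/1=29/400: DF=(2345471/2000000 − 29/400·(0.972000+0.931500+0.894700+0.855100))/(1+29/400) = 1693/2000 ≈ 0.846500
step 6 [6y] bond c/1=9/200: DF=(2121499/2000000 − 9/200·(0.972000+0.931500+0.894700+0.855100+0.846500))/(1+9/200) = 8213/10000 ≈ 0.821300
step 7 [7y] bond c/1=1/16: DF=(95923/80000 − 1/16·(0.972000+0.931500+0.894700+0.855100+0.846500+0.821300))/(1+1/16) = 1631/2000 ≈ 0.815500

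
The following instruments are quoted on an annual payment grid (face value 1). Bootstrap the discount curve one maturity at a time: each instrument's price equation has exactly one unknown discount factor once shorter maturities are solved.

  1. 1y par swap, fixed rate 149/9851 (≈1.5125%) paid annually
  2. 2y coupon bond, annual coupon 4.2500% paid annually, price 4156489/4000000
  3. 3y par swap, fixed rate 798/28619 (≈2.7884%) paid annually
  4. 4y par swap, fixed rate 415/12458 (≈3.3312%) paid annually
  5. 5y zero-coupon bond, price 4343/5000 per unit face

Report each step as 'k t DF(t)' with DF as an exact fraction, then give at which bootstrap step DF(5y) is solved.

step 1 [1y] swap r/1=149/9851: DF=(1 − 149/9851·(0))/(1+149/9851) = 9851/10000 ≈ 0.985100
step 2 [2y] bond c/1=17/400: DF=(4156489/4000000 − 17/400·(0.985100))/(1+17/400) = 4783/5000 ≈ 0.956600
step 3 [3y] swap r/1=798/28619: DF=(1 − 798/28619·(0.985100+0.956600))/(1+798/28619) = 4601/5000 ≈ 0.920200
step 4 [4y] swap r/1=415/12458: DF=(1 − 415/12458·(0.985100+0.956600+0.920200))/(1+415/12458) = 1751/2000 ≈ 0.875500
step 5 [5y] zero: DF = P = 4343/5000 ≈ 0.868600

1 1 9851/10000
2 2 4783/5000
3 3 4601/5000
4 4 1751/2000
5 5 4343/5000
DF(5y) is solved at step 5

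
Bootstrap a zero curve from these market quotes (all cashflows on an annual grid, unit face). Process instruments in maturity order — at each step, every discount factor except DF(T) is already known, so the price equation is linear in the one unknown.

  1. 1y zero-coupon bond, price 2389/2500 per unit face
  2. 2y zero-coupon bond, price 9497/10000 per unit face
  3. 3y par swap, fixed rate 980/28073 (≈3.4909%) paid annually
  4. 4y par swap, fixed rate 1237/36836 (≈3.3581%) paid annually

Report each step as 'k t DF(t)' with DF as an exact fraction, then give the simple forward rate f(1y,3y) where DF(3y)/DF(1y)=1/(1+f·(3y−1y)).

1 1 2389/2500
2 2 9497/10000
3 3 451/500
4 4 8763/10000
f(1y,3y) = ((2389/2500)/(451/500) − 1)/(2) = 67/2255 ≈ 2.9712%

step 1 [1y] zero: DF = P = 2389/2500 ≈ 0.955600
step 2 [2y] zero: DF = P = 9497/10000 ≈ 0.949700
step 3 [3y] swap r/1=980/28073: DF=(1 − 980/28073·(0.955600+0.949700))/(1+980/28073) = 451/500 ≈ 0.902000
step 4 [4y] swap r/1=1237/36836: DF=(1 − 1237/36836·(0.955600+0.949700+0.902000))/(1+1237/36836) = 8763/10000 ≈ 0.876300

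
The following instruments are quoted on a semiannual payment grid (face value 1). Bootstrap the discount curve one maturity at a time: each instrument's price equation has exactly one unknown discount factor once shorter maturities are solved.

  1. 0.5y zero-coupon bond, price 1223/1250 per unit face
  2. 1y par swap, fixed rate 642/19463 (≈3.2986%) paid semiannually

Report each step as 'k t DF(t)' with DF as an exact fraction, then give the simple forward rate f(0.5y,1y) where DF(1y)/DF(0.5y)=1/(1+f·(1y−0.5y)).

step 1 [0.5y] zero: DF = P = 1223/1250 ≈ 0.978400
step 2 [1y] swap r/2=321/19463: DF=(1 − 321/19463·(0.978400))/(1+321/19463) = 9679/10000 ≈ 0.967900

1 1/2 1223/1250
2 1 9679/10000
f(0.5y,1y) = ((1223/1250)/(9679/10000) − 1)/(1/2) = 210/9679 ≈ 2.1696%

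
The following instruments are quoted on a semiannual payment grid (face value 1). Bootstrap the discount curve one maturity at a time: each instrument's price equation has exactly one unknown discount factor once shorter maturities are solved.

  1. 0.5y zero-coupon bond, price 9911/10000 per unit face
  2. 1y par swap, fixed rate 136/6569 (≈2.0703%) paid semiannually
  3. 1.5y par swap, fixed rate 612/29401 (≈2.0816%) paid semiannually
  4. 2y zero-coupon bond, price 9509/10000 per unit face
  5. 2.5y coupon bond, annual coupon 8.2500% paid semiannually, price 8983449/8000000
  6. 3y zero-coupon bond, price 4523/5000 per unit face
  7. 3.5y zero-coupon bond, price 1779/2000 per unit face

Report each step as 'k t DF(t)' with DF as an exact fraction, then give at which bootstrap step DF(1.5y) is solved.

step 1 [0.5y] zero: DF = P = 9911/10000 ≈ 0.991100
step 2 [1y] swap r/2=68/6569: DF=(1 − 68/6569·(0.991100))/(1+68/6569) = 2449/2500 ≈ 0.979600
step 3 [1.5y] swap r/2=306/29401: DF=(1 − 306/29401·(0.991100+0.979600))/(1+306/29401) = 4847/5000 ≈ 0.969400
step 4 [2y] zero: DF = P = 9509/10000 ≈ 0.950900
step 5 [2.5y] bond c/2=33/800: DF=(8983449/8000000 − 33/800·(0.991100+0.979600+0.969400+0.950900))/(1+33/800) = 9243/10000 ≈ 0.924300
step 6 [3y] zero: DF = P = 4523/5000 ≈ 0.904600
step 7 [3.5y] zero: DF = P = 1779/2000 ≈ 0.889500

1 1/2 9911/10000
2 1 2449/2500
3 3/2 4847/5000
4 2 9509/10000
5 5/2 9243/10000
6 3 4523/5000
7 7/2 1779/2000
DF(1.5y) is solved at step 3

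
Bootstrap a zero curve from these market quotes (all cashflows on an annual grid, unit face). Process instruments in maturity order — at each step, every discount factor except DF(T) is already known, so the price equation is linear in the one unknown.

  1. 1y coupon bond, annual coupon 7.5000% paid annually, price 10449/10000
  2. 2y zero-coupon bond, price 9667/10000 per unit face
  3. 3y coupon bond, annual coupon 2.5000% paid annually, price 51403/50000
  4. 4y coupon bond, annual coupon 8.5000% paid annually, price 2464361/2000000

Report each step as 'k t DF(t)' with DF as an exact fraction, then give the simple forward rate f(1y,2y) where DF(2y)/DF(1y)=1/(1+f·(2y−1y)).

1 1 243/250
2 2 9667/10000
3 3 9557/10000
4 4 9089/10000
f(1y,2y) = ((243/250)/(9667/10000) − 1)/(1) = 53/9667 ≈ 0.5483%

step 1 [1y] bond c/1=3/40: DF=(10449/10000 − 3/40·(0))/(1+3/40) = 243/250 ≈ 0.972000
step 2 [2y] zero: DF = P = 9667/10000 ≈ 0.966700
step 3 [3y] bond c/1=1/40: DF=(51403/50000 − 1/40·(0.972000+0.966700))/(1+1/40) = 9557/10000 ≈ 0.955700
step 4 [4y] bond c/1=17/200: DF=(2464361/2000000 − 17/200·(0.972000+0.966700+0.955700))/(1+17/200) = 9089/10000 ≈ 0.908900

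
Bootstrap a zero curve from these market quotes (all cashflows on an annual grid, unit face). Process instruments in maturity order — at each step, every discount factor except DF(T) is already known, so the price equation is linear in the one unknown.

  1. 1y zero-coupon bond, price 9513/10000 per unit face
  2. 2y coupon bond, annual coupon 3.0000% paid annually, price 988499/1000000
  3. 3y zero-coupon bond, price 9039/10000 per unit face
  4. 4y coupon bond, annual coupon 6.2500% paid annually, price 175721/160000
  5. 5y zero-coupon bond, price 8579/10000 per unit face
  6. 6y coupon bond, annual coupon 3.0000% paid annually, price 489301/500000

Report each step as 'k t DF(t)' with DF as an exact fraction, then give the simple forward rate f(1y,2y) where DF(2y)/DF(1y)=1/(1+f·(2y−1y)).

1 1 9513/10000
2 2 233/250
3 3 9039/10000
4 4 8697/10000
5 5 8579/10000
6 6 4093/5000
f(1y,2y) = ((9513/10000)/(233/250) − 1)/(1) = 193/9320 ≈ 2.0708%

step 1 [1y] zero: DF = P = 9513/10000 ≈ 0.951300
step 2 [2y] bond c/1=3/100: DF=(988499/1000000 − 3/100·(0.951300))/(1+3/100) = 233/250 ≈ 0.932000
step 3 [3y] zero: DF = P = 9039/10000 ≈ 0.903900
step 4 [4y] bond c/1=1/16: DF=(175721/160000 − 1/16·(0.951300+0.932000+0.903900))/(1+1/16) = 8697/10000 ≈ 0.869700
step 5 [5y] zero: DF = P = 8579/10000 ≈ 0.857900
step 6 [6y] bond c/1=3/100: DF=(489301/500000 − 3/100·(0.951300+0.932000+0.903900+0.869700+0.857900))/(1+3/100) = 4093/5000 ≈ 0.818600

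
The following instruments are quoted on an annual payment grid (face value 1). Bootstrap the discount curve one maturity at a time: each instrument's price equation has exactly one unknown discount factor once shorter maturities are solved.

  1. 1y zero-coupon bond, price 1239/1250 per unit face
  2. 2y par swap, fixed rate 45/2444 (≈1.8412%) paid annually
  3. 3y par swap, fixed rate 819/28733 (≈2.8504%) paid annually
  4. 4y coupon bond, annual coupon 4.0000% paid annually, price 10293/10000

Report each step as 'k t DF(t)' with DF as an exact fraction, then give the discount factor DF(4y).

1 1 1239/1250
2 2 241/250
3 3 9181/10000
4 4 1099/1250
DF(4y) = 1099/1250 ≈ 0.879200

step 1 [1y] zero: DF = P = 1239/1250 ≈ 0.991200
step 2 [2y] swap r/1=45/2444: DF=(1 − 45/2444·(0.991200))/(1+45/2444) = 241/250 ≈ 0.964000
step 3 [3y] swap r/1=819/28733: DF=(1 − 819/28733·(0.991200+0.964000))/(1+819/28733) = 9181/10000 ≈ 0.918100
step 4 [4y] bond c/1=1/25: DF=(10293/10000 − 1/25·(0.991200+0.964000+0.918100))/(1+1/25) = 1099/1250 ≈ 0.879200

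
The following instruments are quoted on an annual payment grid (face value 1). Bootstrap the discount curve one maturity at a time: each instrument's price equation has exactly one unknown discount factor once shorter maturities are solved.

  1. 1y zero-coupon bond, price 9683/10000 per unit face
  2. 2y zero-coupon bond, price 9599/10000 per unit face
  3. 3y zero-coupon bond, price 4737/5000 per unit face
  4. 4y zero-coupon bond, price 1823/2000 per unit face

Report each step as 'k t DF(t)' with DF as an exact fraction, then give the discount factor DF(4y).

step 1 [1y] zero: DF = P = 9683/10000 ≈ 0.968300
step 2 [2y] zero: DF = P = 9599/10000 ≈ 0.959900
step 3 [3y] zero: DF = P = 4737/5000 ≈ 0.947400
step 4 [4y] zero: DF = P = 1823/2000 ≈ 0.911500

1 1 9683/10000
2 2 9599/10000
3 3 4737/5000
4 4 1823/2000
DF(4y) = 1823/2000 ≈ 0.911500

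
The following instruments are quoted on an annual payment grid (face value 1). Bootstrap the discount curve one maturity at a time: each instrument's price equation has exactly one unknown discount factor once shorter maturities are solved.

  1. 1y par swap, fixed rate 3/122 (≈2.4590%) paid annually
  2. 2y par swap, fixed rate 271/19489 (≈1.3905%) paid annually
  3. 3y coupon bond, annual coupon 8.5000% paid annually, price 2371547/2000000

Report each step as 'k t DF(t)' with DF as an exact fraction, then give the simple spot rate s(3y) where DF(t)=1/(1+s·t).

1 1 122/125
2 2 9729/10000
3 3 4701/5000
s(3y) = (1/(4701/5000) − 1)/(3) = 299/14103 ≈ 2.1201%

step 1 [1y] swap r/1=3/122: DF=(1 − 3/122·(0))/(1+3/122) = 122/125 ≈ 0.976000
step 2 [2y] swap r/1=271/19489: DF=(1 − 271/19489·(0.976000))/(1+271/19489) = 9729/10000 ≈ 0.972900
step 3 [3y] bond c/1=17/200: DF=(2371547/2000000 − 17/200·(0.976000+0.972900))/(1+17/200) = 4701/5000 ≈ 0.940200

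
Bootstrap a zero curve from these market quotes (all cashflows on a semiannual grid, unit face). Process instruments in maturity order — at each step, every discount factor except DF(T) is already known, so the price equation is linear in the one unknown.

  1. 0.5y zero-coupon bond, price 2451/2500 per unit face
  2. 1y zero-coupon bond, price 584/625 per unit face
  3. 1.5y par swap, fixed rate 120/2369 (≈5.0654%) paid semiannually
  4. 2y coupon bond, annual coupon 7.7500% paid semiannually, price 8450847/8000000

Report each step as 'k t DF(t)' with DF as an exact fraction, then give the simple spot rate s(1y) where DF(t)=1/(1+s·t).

step 1 [0.5y] zero: DF = P = 2451/2500 ≈ 0.980400
step 2 [1y] zero: DF = P = 584/625 ≈ 0.934400
step 3 [1.5y] swap r/2=60/2369: DF=(1 − 60/2369·(0.980400+0.934400))/(1+60/2369) = 116/125 ≈ 0.928000
step 4 [2y] bond c/2=31/800: DF=(8450847/8000000 − 31/800·(0.980400+0.934400+0.928000))/(1+31/800) = 9109/10000 ≈ 0.910900

1 1/2 2451/2500
2 1 584/625
3 3/2 116/125
4 2 9109/10000
s(1y) = (1/(584/625) − 1)/(1) = 41/584 ≈ 7.0205%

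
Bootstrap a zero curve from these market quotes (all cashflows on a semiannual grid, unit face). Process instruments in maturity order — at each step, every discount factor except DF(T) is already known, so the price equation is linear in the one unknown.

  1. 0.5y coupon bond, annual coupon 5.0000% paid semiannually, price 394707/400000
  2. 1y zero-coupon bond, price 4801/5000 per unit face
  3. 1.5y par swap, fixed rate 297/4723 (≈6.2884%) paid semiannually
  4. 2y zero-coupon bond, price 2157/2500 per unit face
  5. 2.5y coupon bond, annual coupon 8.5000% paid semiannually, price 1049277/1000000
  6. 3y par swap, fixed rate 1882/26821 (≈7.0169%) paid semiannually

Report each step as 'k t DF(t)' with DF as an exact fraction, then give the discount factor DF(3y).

1 1/2 9627/10000
2 1 4801/5000
3 3/2 9109/10000
4 2 2157/2500
5 5/2 4279/5000
6 3 4059/5000
DF(3y) = 4059/5000 ≈ 0.811800

step 1 [0.5y] bond c/2=1/40: DF=(394707/400000 − 1/40·(0))/(1+1/40) = 9627/10000 ≈ 0.962700
step 2 [1y] zero: DF = P = 4801/5000 ≈ 0.960200
step 3 [1.5y] swap r/2=297/9446: DF=(1 − 297/9446·(0.962700+0.960200))/(1+297/9446) = 9109/10000 ≈ 0.910900
step 4 [2y] zero: DF = P = 2157/2500 ≈ 0.862800
step 5 [2.5y] bond c/2=17/400: DF=(1049277/1000000 − 17/400·(0.962700+0.960200+0.910900+0.862800))/(1+17/400) = 4279/5000 ≈ 0.855800
step 6 [3y] swap r/2=941/26821: DF=(1 − 941/26821·(0.962700+0.960200+0.910900+0.862800+0.855800))/(1+941/26821) = 4059/5000 ≈ 0.811800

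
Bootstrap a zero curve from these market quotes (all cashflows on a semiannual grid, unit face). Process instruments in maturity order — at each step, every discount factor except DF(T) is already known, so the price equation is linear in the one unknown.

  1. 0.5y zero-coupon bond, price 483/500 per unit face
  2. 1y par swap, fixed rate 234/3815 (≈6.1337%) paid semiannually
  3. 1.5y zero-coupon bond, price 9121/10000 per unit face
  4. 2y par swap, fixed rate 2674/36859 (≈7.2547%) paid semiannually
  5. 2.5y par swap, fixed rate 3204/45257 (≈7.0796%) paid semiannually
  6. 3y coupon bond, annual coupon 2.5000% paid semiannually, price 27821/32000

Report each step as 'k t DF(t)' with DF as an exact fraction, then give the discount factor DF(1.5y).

1 1/2 483/500
2 1 1883/2000
3 3/2 9121/10000
4 2 8663/10000
5 5/2 4199/5000
6 3 2007/2500
DF(1.5y) = 9121/10000 ≈ 0.912100

step 1 [0.5y] zero: DF = P = 483/500 ≈ 0.966000
step 2 [1y] swap r/2=117/3815: DF=(1 − 117/3815·(0.966000))/(1+117/3815) = 1883/2000 ≈ 0.941500
step 3 [1.5y] zero: DF = P = 9121/10000 ≈ 0.912100
step 4 [2y] swap r/2=1337/36859: DF=(1 − 1337/36859·(0.966000+0.941500+0.912100))/(1+1337/36859) = 8663/10000 ≈ 0.866300
step 5 [2.5y] swap r/2=1602/45257: DF=(1 − 1602/45257·(0.966000+0.941500+0.912100+0.866300))/(1+1602/45257) = 4199/5000 ≈ 0.839800
step 6 [3y] bond c/2=1/80: DF=(27821/32000 − 1/80·(0.966000+0.941500+0.912100+0.866300+0.839800))/(1+1/80) = 2007/2500 ≈ 0.802800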